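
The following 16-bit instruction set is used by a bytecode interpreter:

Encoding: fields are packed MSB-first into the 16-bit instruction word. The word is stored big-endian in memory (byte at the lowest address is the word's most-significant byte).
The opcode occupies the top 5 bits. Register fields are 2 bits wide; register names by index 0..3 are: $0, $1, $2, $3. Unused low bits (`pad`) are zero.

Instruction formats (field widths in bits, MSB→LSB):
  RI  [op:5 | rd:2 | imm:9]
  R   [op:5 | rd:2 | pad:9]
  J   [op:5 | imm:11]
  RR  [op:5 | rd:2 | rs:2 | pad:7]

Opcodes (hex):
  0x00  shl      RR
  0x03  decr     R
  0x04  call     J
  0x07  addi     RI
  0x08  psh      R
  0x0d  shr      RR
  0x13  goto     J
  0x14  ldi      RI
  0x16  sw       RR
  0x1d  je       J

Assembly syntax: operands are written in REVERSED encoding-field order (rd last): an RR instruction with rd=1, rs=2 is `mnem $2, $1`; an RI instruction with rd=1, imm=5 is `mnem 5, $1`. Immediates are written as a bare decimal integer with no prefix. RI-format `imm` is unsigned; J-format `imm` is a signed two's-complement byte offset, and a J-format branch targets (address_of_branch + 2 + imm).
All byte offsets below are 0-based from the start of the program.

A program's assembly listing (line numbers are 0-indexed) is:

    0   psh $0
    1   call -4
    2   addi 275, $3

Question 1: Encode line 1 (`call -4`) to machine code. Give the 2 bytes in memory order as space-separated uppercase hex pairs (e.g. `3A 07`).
line 1 (call): pack op=0x4:5|imm=-4:11 = 0x27fc; big→ 27 fc

27 FC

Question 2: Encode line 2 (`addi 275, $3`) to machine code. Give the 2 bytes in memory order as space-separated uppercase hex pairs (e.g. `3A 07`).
line 2 (addi): pack op=0x7:5|rd=3:2|imm=275:9 = 0x3f13; big→ 3f 13

3F 13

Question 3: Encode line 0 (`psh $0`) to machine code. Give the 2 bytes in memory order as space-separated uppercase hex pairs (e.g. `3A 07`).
40 00

line 0 (psh): pack op=0x8:5|rd=0:2|pad=0:9 = 0x4000; big→ 40 00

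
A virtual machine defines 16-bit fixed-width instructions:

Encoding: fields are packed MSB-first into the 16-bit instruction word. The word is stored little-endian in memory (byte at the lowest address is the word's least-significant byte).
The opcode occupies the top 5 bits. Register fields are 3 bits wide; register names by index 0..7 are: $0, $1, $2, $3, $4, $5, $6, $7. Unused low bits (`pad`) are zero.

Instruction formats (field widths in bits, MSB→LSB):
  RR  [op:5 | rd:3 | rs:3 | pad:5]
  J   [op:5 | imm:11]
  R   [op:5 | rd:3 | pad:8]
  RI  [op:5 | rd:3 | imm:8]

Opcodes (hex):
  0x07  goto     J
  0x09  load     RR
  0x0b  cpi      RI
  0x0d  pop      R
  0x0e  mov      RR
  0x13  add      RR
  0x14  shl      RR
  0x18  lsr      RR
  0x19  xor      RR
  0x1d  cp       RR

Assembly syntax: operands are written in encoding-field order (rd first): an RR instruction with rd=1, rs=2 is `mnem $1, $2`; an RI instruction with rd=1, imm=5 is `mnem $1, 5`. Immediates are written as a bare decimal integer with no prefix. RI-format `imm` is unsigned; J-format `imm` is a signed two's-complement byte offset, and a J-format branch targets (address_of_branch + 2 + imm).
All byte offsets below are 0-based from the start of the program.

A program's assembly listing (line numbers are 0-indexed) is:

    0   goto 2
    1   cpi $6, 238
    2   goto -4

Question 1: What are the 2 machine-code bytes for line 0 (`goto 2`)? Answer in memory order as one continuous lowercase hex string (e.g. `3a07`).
0238

line 0 (goto): pack op=0x7:5|imm=2:11 = 0x3802; little→ 02 38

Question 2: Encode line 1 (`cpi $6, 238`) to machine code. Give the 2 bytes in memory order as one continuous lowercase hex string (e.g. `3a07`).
ee5e

1. cpi fields op=0xb:5|rd=6:3|imm=238:8 → word 5eeeh → ee 5e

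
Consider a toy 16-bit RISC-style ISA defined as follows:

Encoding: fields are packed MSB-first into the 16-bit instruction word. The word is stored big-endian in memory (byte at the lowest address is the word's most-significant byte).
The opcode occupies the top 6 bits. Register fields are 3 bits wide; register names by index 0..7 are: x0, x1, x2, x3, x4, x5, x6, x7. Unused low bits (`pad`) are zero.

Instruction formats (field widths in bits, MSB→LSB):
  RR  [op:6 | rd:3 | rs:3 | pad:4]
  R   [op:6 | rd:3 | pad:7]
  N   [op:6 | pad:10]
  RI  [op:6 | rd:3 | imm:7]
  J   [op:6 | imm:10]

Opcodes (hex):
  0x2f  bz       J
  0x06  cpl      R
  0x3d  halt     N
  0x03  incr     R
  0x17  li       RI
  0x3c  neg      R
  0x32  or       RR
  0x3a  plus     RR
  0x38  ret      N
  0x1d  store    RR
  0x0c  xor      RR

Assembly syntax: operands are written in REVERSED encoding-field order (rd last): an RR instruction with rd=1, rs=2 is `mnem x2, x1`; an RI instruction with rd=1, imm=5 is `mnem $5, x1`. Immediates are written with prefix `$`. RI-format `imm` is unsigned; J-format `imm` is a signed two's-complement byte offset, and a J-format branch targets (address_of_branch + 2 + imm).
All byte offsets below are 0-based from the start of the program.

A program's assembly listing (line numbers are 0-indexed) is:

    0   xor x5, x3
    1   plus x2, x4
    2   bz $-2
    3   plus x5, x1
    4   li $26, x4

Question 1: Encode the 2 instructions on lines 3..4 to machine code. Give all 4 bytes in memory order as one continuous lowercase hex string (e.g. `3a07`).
e8d05e1a

L3: plus op=0x3a:6|rd=1:3|rs=5:3|pad=0:4 ⇒ 0xe8d0 ⇒ big e8 d0
L4: li op=0x17:6|rd=4:3|imm=26:7 ⇒ 0x5e1a ⇒ big 5e 1a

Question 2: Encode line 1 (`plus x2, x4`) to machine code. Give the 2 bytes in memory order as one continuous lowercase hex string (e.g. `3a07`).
1. plus fields op=0x3a:6|rd=4:3|rs=2:3|pad=0:4 → word ea20h → ea 20

ea20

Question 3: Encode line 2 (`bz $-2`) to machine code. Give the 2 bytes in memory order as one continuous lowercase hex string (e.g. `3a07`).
bffe

L2: bz op=0x2f:6|imm=-2:10 ⇒ 0xbffe ⇒ big bf fe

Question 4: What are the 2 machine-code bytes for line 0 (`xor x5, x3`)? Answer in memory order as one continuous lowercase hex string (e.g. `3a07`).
31d0

line 0 (xor): pack op=0xc:6|rd=3:3|rs=5:3|pad=0:4 = 0x31d0; big→ 31 d0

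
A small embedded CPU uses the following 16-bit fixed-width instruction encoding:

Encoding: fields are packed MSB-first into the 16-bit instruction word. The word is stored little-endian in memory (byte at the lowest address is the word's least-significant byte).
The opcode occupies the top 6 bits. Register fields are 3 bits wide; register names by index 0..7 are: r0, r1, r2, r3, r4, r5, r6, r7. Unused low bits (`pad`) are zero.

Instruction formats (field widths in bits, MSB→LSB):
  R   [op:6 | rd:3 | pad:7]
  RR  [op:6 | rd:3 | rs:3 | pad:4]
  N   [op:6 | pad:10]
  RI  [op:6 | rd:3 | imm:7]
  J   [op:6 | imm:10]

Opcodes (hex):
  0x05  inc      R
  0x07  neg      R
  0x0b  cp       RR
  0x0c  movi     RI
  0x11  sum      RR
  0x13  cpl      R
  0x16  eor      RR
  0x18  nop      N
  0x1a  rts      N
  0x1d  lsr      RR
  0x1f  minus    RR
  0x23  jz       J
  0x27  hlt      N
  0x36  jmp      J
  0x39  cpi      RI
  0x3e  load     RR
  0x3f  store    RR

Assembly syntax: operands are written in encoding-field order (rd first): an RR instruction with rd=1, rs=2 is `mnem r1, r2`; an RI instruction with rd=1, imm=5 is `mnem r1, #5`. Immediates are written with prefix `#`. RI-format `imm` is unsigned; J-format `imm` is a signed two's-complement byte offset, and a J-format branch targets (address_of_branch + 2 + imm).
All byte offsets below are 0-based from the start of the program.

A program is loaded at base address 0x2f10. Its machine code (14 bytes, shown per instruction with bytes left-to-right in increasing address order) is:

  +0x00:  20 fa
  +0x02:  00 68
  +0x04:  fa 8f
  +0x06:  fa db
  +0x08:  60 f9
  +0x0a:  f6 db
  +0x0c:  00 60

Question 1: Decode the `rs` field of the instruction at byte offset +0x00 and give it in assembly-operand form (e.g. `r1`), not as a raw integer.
off 0x00: read 20 fa as little → 0xfa20
  opcode bits[15:10]=0x3e: load/RR
  [9:7] rd=4 = r4
  [6:4] rs=2 = r2

r2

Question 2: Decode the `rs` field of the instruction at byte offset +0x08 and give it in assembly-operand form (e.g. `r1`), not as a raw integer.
r6

off 0x08: read 60 f9 as little → 0xf960
  top 6b → 0x3e → load [RR]
  rd@[9:7]=0x2 ⇒ r2
  rs@[6:4]=0x6 ⇒ r6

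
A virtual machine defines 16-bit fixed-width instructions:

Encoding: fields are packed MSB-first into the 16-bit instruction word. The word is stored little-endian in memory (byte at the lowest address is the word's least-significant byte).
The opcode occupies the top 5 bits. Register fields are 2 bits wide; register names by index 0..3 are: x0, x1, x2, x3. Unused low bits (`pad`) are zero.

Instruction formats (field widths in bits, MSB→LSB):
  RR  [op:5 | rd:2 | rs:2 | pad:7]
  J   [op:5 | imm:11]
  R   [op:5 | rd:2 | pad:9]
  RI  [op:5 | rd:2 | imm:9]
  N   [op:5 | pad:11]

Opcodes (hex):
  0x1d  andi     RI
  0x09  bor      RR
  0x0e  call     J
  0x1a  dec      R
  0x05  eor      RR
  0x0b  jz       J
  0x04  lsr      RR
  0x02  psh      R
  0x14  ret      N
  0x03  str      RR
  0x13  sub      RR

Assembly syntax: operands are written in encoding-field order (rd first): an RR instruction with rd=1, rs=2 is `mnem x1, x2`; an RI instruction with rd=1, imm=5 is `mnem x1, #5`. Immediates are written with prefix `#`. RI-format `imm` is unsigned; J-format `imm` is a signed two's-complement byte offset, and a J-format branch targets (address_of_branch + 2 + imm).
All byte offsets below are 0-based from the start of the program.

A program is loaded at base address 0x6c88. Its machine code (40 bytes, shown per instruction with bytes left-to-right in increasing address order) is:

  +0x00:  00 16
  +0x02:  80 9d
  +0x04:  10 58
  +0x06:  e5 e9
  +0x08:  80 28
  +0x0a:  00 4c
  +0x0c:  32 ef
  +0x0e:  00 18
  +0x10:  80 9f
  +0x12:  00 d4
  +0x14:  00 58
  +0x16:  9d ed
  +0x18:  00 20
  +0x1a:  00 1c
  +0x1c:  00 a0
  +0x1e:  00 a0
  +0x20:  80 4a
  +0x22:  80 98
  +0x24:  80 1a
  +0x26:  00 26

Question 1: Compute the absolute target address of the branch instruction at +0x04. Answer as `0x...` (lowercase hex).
off 0x04: read 10 58 as little → 0x5810
  top 5b → 0xb → jz [J]
  imm@[10:0]=0x10 ⇒ #16
  target = base 0x6c88 + off 0x04 + 2 + imm 16 = 0x6c9e

0x6c9e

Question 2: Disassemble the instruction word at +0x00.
psh x3

@+00  little-endian(00 16) = 0x1600
  opcode bits[15:11]=0x2: psh/R
  rd: (w>>9)&0x3=0x3 → x3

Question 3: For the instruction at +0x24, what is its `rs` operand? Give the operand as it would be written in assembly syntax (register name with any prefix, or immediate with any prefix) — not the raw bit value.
+0x24: 80 1a ⇒ word 0x1a80 (little)
  top 5b → 0x3 → str [RR]
  [10:9] rd=1 = x1
  [8:7] rs=1 = x1

x1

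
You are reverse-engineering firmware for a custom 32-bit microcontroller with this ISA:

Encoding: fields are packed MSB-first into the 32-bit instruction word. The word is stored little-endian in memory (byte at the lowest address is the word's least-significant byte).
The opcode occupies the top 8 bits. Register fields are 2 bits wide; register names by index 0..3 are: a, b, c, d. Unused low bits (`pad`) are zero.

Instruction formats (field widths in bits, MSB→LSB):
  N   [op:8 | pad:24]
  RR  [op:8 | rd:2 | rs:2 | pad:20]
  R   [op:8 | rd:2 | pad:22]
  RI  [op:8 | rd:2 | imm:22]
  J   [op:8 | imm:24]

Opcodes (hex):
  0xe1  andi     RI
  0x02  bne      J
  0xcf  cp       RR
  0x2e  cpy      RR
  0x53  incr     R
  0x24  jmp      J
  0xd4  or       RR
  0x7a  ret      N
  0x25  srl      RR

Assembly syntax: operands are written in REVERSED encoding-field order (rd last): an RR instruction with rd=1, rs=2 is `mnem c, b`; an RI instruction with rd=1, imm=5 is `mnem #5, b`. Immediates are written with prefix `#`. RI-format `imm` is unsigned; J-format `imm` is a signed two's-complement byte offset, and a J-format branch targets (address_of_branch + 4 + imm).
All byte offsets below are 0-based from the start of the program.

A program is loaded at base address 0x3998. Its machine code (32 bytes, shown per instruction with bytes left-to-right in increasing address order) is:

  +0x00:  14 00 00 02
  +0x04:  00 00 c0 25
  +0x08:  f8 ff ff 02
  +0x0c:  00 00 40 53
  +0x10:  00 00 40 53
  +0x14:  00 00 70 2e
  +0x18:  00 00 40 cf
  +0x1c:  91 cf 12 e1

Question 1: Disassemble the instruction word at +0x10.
[10] 00 00 40 53 → 0x53400000
  opcode bits[31:24]=0x53: incr/R
  rd@[23:22]=0x1 ⇒ b

incr b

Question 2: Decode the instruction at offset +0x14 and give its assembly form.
cpy d, b

off 0x14: read 00 00 70 2e as little → 0x2e700000
  top 8b → 0x2e → cpy [RR]
  [23:22] rd=1 = b
  [21:20] rs=3 = d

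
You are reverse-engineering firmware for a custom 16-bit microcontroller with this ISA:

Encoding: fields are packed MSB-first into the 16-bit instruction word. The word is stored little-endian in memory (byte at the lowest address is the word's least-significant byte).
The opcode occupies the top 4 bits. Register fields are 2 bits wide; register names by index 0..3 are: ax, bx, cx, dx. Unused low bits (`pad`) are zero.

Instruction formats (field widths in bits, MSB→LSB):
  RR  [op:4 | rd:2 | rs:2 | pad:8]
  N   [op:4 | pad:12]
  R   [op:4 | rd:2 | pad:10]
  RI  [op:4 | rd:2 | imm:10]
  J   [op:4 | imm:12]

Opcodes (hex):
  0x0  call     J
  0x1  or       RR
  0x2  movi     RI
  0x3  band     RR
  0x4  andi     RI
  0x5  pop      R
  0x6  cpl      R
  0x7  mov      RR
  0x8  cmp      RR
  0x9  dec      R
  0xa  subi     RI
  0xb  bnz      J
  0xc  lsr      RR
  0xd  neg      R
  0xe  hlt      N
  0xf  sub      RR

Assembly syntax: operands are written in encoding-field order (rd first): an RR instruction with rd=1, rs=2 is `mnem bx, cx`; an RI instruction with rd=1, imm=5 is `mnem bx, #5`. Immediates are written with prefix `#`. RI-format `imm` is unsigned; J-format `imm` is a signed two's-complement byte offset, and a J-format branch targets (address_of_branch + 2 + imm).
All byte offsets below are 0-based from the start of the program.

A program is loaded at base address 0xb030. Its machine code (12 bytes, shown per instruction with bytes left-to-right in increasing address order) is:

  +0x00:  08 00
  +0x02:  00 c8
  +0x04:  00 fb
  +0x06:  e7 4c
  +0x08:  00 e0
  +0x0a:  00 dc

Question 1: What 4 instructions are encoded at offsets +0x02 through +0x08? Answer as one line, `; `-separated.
off 0x02: read 00 c8 as little → 0xc800
  top 4b → 0xc → lsr [RR]
  [11:10] rd=2 = cx
  [9:8] rs=0 = ax
off 0x04: read 00 fb as little → 0xfb00
  top 4b → 0xf → sub [RR]
  [11:10] rd=2 = cx
  [9:8] rs=3 = dx
off 0x06: read e7 4c as little → 0x4ce7
  top 4b → 0x4 → andi [RI]
  [11:10] rd=3 = dx
  [9:0] imm=231 = #231
off 0x08: read 00 e0 as little → 0xe000
  top 4b → 0xe → hlt [N]

lsr cx, ax; sub cx, dx; andi dx, #231; hlt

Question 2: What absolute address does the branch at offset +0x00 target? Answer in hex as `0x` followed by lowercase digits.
0xb03a

off 0x00: read 08 00 as little → 0x0008
  top 4b → 0x0 → call [J]
  imm@[11:0]=0x8 ⇒ #8
  target = base 0xb030 + off 0x00 + 2 + imm 8 = 0xb03a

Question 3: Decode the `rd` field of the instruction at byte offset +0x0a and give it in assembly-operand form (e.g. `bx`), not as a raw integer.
[0a] 00 dc → 0xdc00
  top 4b → 0xd → neg [R]
  rd@[11:10]=0x3 ⇒ dx

dx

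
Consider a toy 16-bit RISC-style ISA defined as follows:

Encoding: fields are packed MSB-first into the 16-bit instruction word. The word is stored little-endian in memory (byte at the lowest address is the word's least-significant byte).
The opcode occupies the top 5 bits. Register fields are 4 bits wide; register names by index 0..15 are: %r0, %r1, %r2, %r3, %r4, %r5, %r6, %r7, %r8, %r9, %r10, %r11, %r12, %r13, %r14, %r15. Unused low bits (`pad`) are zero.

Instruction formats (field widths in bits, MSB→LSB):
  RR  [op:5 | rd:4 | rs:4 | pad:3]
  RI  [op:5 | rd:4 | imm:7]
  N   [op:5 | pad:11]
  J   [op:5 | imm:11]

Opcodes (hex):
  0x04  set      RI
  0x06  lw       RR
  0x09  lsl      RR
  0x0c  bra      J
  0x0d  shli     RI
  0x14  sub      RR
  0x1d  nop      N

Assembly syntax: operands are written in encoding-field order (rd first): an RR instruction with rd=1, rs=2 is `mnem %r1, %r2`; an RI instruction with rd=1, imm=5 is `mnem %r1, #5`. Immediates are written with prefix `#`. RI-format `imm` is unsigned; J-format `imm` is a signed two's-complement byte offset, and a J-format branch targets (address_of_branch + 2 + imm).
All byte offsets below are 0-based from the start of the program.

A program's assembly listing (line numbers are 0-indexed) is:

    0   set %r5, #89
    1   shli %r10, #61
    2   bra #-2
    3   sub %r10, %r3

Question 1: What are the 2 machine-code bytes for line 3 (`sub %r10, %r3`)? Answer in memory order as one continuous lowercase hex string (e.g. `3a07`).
18a5

3. sub fields op=0x14:5|rd=10:4|rs=3:4|pad=0:3 → word a518h → 18 a5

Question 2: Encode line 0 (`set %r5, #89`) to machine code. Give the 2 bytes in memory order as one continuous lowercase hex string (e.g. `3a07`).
d922

L0: set op=0x4:5|rd=5:4|imm=89:7 ⇒ 0x22d9 ⇒ little d9 22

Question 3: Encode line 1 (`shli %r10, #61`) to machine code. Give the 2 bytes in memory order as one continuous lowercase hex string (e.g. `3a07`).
3d6d

1. shli fields op=0xd:5|rd=10:4|imm=61:7 → word 6d3dh → 3d 6d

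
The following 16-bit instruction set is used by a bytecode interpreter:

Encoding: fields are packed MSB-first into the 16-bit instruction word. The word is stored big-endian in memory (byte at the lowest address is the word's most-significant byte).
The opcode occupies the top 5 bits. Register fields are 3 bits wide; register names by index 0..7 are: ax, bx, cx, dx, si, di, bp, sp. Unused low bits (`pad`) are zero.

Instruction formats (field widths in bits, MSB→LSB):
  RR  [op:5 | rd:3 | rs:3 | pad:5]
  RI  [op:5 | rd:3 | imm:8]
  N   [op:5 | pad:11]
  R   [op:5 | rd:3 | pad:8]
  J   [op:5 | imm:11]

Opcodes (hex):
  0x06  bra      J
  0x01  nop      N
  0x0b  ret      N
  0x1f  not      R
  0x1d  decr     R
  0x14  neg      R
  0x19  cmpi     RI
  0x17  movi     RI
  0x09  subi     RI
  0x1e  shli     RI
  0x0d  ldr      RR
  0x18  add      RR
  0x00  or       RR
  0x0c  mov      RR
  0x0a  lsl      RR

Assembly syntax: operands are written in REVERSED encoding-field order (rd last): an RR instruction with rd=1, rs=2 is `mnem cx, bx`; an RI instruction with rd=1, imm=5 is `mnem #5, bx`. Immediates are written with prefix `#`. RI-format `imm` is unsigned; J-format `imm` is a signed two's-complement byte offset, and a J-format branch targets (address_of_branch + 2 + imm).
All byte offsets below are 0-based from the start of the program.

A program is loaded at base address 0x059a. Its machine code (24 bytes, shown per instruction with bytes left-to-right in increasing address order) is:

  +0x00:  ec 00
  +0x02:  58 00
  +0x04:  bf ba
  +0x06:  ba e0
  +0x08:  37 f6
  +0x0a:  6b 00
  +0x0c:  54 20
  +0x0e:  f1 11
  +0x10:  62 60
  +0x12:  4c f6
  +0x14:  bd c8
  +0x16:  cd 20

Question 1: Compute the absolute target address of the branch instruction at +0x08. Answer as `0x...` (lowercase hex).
off 0x08: read 37 f6 as big → 0x37f6
  op=0x37f6>>11=0x6 ⇒ bra (J)
  imm@[10:0]=0x7f6 (s11→-10) ⇒ #-10
  target = base 0x059a + off 0x08 + 2 + imm -10 = 0x059a

0x059a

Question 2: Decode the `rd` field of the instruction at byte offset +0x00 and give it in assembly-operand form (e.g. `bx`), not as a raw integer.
si

off 0x00: read ec 00 as big → 0xec00
  op=0xec00>>11=0x1d ⇒ decr (R)
  rd@[10:8]=0x4 ⇒ si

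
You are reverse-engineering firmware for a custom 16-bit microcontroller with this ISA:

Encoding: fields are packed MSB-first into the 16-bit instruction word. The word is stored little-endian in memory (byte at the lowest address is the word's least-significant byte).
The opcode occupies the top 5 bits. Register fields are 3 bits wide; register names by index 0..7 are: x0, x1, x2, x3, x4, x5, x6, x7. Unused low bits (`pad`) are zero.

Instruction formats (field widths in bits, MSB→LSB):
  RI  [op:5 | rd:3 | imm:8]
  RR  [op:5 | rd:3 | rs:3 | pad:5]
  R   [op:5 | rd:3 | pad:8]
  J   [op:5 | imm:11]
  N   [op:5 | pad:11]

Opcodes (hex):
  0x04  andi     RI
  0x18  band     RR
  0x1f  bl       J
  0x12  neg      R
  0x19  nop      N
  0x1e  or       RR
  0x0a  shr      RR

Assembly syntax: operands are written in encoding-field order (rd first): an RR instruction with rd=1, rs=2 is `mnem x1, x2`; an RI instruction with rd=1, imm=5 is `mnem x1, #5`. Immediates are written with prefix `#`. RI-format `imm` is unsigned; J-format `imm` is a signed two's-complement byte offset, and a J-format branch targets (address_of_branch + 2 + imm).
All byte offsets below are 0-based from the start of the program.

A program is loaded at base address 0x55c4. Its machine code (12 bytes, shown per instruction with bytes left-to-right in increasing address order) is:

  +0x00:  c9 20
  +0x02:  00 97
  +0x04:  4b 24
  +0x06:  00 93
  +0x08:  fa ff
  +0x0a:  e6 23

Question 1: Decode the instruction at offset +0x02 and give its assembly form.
neg x7

[02] 00 97 → 0x9700
  top 5b → 0x12 → neg [R]
  [10:8] rd=7 = x7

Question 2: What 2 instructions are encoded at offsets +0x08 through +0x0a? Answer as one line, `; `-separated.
+0x08: fa ff ⇒ word 0xfffa (little)
  top 5b → 0x1f → bl [J]
  imm@[10:0]=0x7fa (s11→-6) ⇒ #-6
+0x0a: e6 23 ⇒ word 0x23e6 (little)
  top 5b → 0x4 → andi [RI]
  rd@[10:8]=0x3 ⇒ x3
  imm@[7:0]=0xe6 ⇒ #230

bl #-6; andi x3, #230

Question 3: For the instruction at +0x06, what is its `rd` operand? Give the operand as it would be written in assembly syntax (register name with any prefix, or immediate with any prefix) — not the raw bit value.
x3

+0x06: 00 93 ⇒ word 0x9300 (little)
  op=0x9300>>11=0x12 ⇒ neg (R)
  rd@[10:8]=0x3 ⇒ x3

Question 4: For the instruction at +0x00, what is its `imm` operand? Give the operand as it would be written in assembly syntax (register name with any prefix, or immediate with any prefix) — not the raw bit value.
#201

@+00  little-endian(c9 20) = 0x20c9
  op=0x20c9>>11=0x4 ⇒ andi (RI)
  rd@[10:8]=0x0 ⇒ x0
  imm@[7:0]=0xc9 ⇒ #201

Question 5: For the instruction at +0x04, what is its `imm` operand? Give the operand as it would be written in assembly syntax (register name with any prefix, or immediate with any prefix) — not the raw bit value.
#75

[04] 4b 24 → 0x244b
  top 5b → 0x4 → andi [RI]
  [10:8] rd=4 = x4
  [7:0] imm=75 = #75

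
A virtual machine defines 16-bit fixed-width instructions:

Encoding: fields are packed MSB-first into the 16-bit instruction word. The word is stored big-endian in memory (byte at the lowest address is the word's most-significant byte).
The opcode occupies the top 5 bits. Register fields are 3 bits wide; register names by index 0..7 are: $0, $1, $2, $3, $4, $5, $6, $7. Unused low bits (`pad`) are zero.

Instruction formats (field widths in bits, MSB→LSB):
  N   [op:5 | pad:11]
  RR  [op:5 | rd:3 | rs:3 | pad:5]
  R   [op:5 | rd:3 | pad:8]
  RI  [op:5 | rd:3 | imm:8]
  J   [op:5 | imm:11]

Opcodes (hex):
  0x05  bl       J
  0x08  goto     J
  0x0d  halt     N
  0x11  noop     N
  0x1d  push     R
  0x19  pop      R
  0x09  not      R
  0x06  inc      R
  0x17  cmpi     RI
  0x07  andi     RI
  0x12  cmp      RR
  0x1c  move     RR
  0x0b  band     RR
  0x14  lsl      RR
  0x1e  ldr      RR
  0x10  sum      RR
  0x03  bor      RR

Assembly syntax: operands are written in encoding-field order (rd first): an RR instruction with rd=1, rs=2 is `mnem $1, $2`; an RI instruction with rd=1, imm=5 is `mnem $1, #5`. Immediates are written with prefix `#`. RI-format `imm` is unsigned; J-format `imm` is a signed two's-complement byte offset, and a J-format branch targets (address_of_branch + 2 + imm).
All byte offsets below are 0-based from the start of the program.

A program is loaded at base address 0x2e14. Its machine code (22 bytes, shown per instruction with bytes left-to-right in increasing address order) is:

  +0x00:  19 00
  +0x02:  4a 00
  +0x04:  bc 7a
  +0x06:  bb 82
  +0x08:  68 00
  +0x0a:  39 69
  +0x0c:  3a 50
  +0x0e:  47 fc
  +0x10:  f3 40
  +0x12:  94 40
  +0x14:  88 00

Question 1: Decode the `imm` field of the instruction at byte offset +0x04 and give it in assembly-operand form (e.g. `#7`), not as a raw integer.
@+04  big-endian(bc 7a) = 0xbc7a
  opcode bits[15:11]=0x17: cmpi/RI
  rd: (w>>8)&0x7=0x4 → $4
  imm: (w>>0)&0xff=0x7a → #122

#122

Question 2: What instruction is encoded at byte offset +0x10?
[10] f3 40 → 0xf340
  top 5b → 0x1e → ldr [RR]
  [10:8] rd=3 = $3
  [7:5] rs=2 = $2

ldr $3, $2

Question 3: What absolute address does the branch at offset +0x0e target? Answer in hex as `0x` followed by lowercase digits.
0x2e20

[0e] 47 fc → 0x47fc
  top 5b → 0x8 → goto [J]
  [10:0] imm=2044 (s11→-4) = #-4
  target = base 0x2e14 + off 0x0e + 2 + imm -4 = 0x2e20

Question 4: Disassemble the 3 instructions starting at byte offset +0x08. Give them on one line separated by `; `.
[08] 68 00 → 0x6800
  op=0x6800>>11=0xd ⇒ halt (N)
[0a] 39 69 → 0x3969
  op=0x3969>>11=0x7 ⇒ andi (RI)
  rd: (w>>8)&0x7=0x1 → $1
  imm: (w>>0)&0xff=0x69 → #105
[0c] 3a 50 → 0x3a50
  op=0x3a50>>11=0x7 ⇒ andi (RI)
  rd: (w>>8)&0x7=0x2 → $2
  imm: (w>>0)&0xff=0x50 → #80

halt; andi $1, #105; andi $2, #80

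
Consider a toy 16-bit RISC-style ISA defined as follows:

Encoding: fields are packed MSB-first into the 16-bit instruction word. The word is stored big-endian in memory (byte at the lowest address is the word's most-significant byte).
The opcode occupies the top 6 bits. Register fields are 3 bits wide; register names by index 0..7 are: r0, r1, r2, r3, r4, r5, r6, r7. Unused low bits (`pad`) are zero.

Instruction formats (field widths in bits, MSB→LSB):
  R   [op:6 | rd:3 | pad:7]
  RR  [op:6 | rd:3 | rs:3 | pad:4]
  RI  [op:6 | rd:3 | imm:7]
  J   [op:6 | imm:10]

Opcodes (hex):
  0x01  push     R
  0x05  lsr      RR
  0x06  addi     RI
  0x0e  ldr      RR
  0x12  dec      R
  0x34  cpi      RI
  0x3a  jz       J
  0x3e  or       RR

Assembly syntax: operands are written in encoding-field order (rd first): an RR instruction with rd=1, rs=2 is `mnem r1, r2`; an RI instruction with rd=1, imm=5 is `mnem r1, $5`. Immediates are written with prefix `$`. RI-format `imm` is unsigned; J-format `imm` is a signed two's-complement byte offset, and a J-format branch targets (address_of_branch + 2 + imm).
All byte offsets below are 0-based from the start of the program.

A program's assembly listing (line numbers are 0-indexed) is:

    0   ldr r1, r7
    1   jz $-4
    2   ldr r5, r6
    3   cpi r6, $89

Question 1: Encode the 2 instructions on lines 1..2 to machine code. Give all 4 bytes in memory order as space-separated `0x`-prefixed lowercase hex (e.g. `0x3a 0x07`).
line 1 (jz): pack op=0x3a:6|imm=-4:10 = 0xebfc; big→ eb fc
line 2 (ldr): pack op=0xe:6|rd=5:3|rs=6:3|pad=0:4 = 0x3ae0; big→ 3a e0

0xeb 0xfc 0x3a 0xe0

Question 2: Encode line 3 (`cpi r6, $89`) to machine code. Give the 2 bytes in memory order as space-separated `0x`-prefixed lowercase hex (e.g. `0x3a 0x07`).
0xd3 0x59

L3: cpi op=0x34:6|rd=6:3|imm=89:7 ⇒ 0xd359 ⇒ big d3 59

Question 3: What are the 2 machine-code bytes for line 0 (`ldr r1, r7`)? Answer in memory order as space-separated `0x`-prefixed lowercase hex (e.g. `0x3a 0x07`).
L0: ldr op=0xe:6|rd=1:3|rs=7:3|pad=0:4 ⇒ 0x38f0 ⇒ big 38 f0

0x38 0xf0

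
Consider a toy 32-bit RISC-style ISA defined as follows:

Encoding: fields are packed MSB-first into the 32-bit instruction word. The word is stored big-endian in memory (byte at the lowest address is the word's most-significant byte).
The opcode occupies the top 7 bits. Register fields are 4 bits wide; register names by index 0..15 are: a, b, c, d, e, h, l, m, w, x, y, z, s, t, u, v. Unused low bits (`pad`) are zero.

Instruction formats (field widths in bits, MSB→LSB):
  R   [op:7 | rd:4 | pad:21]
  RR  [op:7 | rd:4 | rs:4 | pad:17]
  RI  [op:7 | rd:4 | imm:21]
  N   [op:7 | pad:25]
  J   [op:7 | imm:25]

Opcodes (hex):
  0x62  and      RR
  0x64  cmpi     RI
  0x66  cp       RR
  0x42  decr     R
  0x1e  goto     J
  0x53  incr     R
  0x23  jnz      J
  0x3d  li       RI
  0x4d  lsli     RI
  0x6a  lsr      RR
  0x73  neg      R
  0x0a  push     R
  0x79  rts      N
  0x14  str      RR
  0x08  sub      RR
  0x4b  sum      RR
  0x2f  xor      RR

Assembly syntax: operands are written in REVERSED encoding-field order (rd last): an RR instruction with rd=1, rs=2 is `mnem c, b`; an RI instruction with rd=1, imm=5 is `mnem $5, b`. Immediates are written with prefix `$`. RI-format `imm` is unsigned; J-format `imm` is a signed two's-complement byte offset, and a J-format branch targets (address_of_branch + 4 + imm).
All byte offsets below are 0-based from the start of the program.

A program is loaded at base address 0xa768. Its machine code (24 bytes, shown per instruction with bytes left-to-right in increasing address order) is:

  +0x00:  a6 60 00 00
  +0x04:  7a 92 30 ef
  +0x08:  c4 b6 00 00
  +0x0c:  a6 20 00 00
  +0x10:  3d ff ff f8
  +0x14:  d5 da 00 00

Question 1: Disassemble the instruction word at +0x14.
lsr t, u

+0x14: d5 da 00 00 ⇒ word 0xd5da0000 (big)
  top 7b → 0x6a → lsr [RR]
  [24:21] rd=14 = u
  [20:17] rs=13 = t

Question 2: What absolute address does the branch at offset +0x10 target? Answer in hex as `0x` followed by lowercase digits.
0xa774

off 0x10: read 3d ff ff f8 as big → 0x3dfffff8
  opcode bits[31:25]=0x1e: goto/J
  [24:0] imm=33554424 (s25→-8) = $-8
  target = base 0xa768 + off 0x10 + 4 + imm -8 = 0xa774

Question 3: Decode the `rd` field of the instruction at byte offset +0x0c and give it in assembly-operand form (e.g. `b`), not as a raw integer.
b

[0c] a6 20 00 00 → 0xa6200000
  top 7b → 0x53 → incr [R]
  rd: (w>>21)&0xf=0x1 → b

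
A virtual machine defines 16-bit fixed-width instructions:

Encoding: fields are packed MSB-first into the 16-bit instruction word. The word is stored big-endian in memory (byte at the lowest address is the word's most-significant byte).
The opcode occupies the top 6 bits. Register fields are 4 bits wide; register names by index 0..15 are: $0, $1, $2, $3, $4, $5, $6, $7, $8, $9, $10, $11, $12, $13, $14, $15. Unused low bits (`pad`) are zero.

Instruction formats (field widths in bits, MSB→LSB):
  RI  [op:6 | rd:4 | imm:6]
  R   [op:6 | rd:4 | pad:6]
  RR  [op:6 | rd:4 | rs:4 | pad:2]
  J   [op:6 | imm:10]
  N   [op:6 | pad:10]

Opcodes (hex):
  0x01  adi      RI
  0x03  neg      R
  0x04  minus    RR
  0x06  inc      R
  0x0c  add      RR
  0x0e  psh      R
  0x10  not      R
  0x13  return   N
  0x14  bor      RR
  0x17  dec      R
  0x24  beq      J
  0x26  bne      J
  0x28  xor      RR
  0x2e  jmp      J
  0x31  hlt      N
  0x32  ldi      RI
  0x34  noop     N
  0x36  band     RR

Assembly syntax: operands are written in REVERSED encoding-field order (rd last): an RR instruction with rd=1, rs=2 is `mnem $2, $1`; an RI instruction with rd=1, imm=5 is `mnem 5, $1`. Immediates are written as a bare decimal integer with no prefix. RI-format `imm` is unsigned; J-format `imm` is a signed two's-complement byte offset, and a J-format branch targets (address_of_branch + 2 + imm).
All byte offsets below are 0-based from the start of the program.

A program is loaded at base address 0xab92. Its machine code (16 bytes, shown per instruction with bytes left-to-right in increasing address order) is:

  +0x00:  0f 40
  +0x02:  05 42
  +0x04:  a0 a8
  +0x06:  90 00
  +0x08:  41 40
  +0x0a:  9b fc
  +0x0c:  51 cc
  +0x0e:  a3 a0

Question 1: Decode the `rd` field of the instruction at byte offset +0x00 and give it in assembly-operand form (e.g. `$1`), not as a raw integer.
$13

off 0x00: read 0f 40 as big → 0x0f40
  opcode bits[15:10]=0x3: neg/R
  rd@[9:6]=0xd ⇒ $13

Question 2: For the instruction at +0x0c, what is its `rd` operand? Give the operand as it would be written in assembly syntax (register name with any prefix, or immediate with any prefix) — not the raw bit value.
off 0x0c: read 51 cc as big → 0x51cc
  op=0x51cc>>10=0x14 ⇒ bor (RR)
  rd: (w>>6)&0xf=0x7 → $7
  rs: (w>>2)&0xf=0x3 → $3

$7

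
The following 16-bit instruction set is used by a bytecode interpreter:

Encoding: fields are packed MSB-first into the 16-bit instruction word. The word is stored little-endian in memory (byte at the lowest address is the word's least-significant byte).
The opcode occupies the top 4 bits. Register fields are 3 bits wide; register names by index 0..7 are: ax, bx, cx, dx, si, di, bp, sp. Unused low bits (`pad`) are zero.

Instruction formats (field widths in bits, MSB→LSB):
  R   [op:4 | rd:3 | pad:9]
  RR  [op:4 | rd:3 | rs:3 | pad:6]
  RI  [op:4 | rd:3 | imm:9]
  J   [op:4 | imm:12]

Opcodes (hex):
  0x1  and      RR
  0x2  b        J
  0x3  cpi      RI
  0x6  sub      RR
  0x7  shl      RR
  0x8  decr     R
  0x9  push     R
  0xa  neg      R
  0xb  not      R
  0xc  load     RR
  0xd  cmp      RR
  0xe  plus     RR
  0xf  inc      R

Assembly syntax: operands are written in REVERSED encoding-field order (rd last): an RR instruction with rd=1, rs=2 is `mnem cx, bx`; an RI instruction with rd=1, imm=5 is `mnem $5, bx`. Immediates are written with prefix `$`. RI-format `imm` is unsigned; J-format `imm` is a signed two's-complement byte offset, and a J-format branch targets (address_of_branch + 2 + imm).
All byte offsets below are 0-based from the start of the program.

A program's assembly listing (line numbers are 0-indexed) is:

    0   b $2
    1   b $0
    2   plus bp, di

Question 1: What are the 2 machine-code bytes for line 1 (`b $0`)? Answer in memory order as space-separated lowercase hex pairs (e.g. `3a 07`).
00 20

L1: b op=0x2:4|imm=0:12 ⇒ 0x2000 ⇒ little 00 20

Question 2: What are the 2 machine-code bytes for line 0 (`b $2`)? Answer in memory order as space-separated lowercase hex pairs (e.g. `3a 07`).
line 0 (b): pack op=0x2:4|imm=2:12 = 0x2002; little→ 02 20

02 20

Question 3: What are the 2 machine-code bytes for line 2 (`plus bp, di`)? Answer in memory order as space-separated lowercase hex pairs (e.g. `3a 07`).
80 eb

L2: plus op=0xe:4|rd=5:3|rs=6:3|pad=0:6 ⇒ 0xeb80 ⇒ little 80 eb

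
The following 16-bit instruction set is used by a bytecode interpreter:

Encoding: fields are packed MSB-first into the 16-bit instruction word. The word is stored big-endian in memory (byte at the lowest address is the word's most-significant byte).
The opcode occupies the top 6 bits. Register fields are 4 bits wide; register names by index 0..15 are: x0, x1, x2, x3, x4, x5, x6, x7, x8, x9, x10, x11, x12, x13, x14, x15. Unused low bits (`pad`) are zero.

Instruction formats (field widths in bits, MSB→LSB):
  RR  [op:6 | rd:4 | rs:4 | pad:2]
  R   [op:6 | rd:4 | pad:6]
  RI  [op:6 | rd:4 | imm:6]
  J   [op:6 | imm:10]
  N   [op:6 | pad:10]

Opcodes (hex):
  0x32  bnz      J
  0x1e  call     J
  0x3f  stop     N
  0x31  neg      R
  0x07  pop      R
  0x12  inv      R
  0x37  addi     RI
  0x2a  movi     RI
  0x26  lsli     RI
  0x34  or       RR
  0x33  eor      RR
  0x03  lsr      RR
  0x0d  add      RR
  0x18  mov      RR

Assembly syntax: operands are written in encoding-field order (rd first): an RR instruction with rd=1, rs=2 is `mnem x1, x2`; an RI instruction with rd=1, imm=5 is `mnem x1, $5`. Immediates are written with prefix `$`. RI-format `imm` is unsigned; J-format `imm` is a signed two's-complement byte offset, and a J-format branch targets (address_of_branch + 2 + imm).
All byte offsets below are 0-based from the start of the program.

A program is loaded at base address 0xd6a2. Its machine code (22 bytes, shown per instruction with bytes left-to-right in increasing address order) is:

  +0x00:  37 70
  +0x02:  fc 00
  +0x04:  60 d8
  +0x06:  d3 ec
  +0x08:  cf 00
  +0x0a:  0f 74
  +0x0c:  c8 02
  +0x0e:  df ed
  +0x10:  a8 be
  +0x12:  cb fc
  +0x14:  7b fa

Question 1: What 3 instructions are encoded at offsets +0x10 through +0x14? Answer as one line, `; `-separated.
[10] a8 be → 0xa8be
  op=0xa8be>>10=0x2a ⇒ movi (RI)
  [9:6] rd=2 = x2
  [5:0] imm=62 = $62
[12] cb fc → 0xcbfc
  op=0xcbfc>>10=0x32 ⇒ bnz (J)
  [9:0] imm=1020 (s10→-4) = $-4
[14] 7b fa → 0x7bfa
  op=0x7bfa>>10=0x1e ⇒ call (J)
  [9:0] imm=1018 (s10→-6) = $-6

movi x2, $62; bnz $-4; call $-6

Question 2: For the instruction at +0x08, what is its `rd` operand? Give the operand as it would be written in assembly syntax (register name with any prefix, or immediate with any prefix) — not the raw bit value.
off 0x08: read cf 00 as big → 0xcf00
  top 6b → 0x33 → eor [RR]
  rd: (w>>6)&0xf=0xc → x12
  rs: (w>>2)&0xf=0x0 → x0

x12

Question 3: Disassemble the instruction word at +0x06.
off 0x06: read d3 ec as big → 0xd3ec
  opcode bits[15:10]=0x34: or/RR
  [9:6] rd=15 = x15
  [5:2] rs=11 = x11

or x15, x11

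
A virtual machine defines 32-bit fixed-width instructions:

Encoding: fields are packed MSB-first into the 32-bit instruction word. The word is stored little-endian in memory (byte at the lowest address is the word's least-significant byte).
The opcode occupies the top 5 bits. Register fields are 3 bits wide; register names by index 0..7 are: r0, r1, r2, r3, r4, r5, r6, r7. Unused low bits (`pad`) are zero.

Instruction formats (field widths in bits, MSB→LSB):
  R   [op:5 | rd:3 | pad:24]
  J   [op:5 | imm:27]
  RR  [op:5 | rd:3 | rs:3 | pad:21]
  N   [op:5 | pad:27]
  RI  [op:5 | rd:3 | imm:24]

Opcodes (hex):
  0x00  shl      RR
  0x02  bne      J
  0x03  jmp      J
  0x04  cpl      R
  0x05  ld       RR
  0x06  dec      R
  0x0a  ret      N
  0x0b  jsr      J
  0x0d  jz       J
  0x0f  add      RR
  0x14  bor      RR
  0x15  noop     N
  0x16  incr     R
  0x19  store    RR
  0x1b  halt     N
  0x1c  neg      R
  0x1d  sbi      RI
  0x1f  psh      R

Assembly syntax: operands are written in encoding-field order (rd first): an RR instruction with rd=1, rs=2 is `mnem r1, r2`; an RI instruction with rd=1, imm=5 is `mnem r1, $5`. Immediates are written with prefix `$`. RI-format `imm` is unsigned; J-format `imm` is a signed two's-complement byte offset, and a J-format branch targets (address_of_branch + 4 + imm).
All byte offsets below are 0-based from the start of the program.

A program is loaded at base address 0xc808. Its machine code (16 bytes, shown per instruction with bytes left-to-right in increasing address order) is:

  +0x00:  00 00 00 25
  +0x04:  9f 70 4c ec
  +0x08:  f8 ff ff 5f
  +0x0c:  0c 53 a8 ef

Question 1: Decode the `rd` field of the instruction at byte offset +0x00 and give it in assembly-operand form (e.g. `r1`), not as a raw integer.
[00] 00 00 00 25 → 0x25000000
  top 5b → 0x4 → cpl [R]
  [26:24] rd=5 = r5

r5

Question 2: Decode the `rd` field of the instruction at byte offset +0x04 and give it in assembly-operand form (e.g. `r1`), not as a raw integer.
r4

@+04  little-endian(9f 70 4c ec) = 0xec4c709f
  op=0xec4c709f>>27=0x1d ⇒ sbi (RI)
  [26:24] rd=4 = r4
  [23:0] imm=5009567 = $5009567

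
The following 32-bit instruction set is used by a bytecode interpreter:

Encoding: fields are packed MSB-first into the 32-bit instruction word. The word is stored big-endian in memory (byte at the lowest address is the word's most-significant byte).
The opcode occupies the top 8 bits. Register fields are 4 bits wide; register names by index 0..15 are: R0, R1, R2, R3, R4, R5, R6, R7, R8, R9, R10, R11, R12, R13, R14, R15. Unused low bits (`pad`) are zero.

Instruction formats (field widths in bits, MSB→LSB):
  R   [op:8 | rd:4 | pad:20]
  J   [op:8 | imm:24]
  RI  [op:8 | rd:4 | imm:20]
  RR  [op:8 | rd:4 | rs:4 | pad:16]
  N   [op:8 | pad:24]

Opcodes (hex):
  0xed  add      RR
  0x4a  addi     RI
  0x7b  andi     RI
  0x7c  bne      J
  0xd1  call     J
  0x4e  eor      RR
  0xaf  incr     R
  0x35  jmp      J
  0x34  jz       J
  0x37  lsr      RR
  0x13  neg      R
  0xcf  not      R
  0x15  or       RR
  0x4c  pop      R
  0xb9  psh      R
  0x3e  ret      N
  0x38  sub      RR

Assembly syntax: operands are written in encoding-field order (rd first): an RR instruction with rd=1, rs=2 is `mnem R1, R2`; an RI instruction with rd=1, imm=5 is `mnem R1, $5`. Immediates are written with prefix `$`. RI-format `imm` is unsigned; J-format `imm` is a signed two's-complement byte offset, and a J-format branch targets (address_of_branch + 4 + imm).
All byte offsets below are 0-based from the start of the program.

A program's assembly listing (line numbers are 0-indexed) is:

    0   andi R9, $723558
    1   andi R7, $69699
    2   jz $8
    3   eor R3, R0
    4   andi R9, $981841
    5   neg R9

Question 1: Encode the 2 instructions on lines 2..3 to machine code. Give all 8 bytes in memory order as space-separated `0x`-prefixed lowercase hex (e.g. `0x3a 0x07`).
L2: jz op=0x34:8|imm=8:24 ⇒ 0x34000008 ⇒ big 34 00 00 08
L3: eor op=0x4e:8|rd=3:4|rs=0:4|pad=0:16 ⇒ 0x4e300000 ⇒ big 4e 30 00 00

0x34 0x00 0x00 0x08 0x4e 0x30 0x00 0x00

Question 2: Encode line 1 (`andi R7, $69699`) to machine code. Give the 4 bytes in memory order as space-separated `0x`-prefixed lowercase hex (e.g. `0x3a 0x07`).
L1: andi op=0x7b:8|rd=7:4|imm=69699:20 ⇒ 0x7b711043 ⇒ big 7b 71 10 43

0x7b 0x71 0x10 0x43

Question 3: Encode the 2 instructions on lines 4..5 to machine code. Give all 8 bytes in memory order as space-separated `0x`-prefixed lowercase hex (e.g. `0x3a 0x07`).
line 4 (andi): pack op=0x7b:8|rd=9:4|imm=981841:20 = 0x7b9efb51; big→ 7b 9e fb 51
line 5 (neg): pack op=0x13:8|rd=9:4|pad=0:20 = 0x13900000; big→ 13 90 00 00

0x7b 0x9e 0xfb 0x51 0x13 0x90 0x00 0x00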